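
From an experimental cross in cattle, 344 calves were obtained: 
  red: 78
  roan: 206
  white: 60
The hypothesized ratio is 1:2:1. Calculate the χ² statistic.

Under the 1:2:1 hypothesis (Σ ratio = 4, N = 344):
  red: 344 × 1/4 = 86
  roan: 344 × 2/4 = 172
  white: 344 × 1/4 = 86
χ² = Σ (O − E)² / E
  red: (78 − 86)² / 86 = 0.7442
  roan: (206 − 172)² / 172 = 6.7209
  white: (60 − 86)² / 86 = 7.8605
χ² = 0.7442 + 6.7209 + 7.8605 = 15.3256 ≈ 15.326

15.326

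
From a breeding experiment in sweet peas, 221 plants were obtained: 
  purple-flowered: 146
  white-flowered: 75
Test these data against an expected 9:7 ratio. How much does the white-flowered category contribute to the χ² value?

Under the 9:7 hypothesis (Σ ratio = 16, N = 221):
  purple-flowered: 221 × 9/16 = 124.3125
  white-flowered: 221 × 7/16 = 96.6875
Contribution of white-flowered: (75 − 96.6875)² / 96.6875 = 4.8646

4.865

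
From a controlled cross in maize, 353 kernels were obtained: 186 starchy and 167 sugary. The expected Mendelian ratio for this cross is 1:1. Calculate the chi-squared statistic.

Expected counts for N = 353 under a 1:1 ratio (total parts = 2):
  starchy: 353 × 1/2 = 176.5
  sugary: 353 × 1/2 = 176.5
χ² = Σ (O − E)² / E
  starchy: (186 − 176.5)² / 176.5 = 0.5113
  sugary: (167 − 176.5)² / 176.5 = 0.5113
χ² = 0.5113 + 0.5113 = 1.0226 ≈ 1.023

1.023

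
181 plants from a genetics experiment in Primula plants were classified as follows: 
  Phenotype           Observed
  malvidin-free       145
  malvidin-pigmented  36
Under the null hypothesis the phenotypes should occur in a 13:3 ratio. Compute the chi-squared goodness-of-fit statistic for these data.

Under the 13:3 hypothesis (Σ ratio = 16, N = 181):
  malvidin-free: 181 × 13/16 = 147.0625
  malvidin-pigmented: 181 × 3/16 = 33.9375
χ² = Σ (O − E)² / E
  malvidin-free: (145 − 147.0625)² / 147.0625 = 0.0289
  malvidin-pigmented: (36 − 33.9375)² / 33.9375 = 0.1253
χ² = 0.0289 + 0.1253 = 0.1542 ≈ 0.154

0.154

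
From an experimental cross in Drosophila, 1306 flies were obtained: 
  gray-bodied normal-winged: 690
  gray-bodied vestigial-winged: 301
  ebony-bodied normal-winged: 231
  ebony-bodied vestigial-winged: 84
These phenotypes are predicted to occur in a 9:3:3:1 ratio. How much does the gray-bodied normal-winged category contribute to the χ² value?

Expected counts for N = 1306 under a 9:3:3:1 ratio (total parts = 16):
  gray-bodied normal-winged: 1306 × 9/16 = 734.625
  gray-bodied vestigial-winged: 1306 × 3/16 = 244.875
  ebony-bodied normal-winged: 1306 × 3/16 = 244.875
  ebony-bodied vestigial-winged: 1306 × 1/16 = 81.625
Contribution of gray-bodied normal-winged: (690 − 734.625)² / 734.625 = 2.7108

2.711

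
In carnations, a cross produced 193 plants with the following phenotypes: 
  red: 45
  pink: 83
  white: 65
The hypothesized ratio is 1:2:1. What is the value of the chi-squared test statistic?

7.922

Expected counts for N = 193 under a 1:2:1 ratio (total parts = 4):
  red: 193 × 1/4 = 48.25
  pink: 193 × 2/4 = 96.5
  white: 193 × 1/4 = 48.25
χ² = Σ (O − E)² / E
  red: (45 − 48.25)² / 48.25 = 0.2189
  pink: (83 − 96.5)² / 96.5 = 1.8886
  white: (65 − 48.25)² / 48.25 = 5.8148
χ² = 0.2189 + 1.8886 + 5.8148 = 7.9223 ≈ 7.922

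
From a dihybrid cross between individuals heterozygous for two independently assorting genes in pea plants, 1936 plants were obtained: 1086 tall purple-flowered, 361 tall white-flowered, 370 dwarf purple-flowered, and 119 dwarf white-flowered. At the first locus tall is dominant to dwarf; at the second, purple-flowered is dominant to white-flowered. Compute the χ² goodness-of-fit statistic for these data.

0.187

A dihybrid F₂ with independent assortment and complete dominance at both loci gives a 9:3:3:1 phenotypic ratio.
Total ratio parts = 16. Expected numbers out of 1936:
  tall purple-flowered: 1936 × 9/16 = 1089
  tall white-flowered: 1936 × 3/16 = 363
  dwarf purple-flowered: 1936 × 3/16 = 363
  dwarf white-flowered: 1936 × 1/16 = 121
χ² = Σ (O − E)² / E
  tall purple-flowered: (1086 − 1089)² / 1089 = 0.0083
  tall white-flowered: (361 − 363)² / 363 = 0.0110
  dwarf purple-flowered: (370 − 363)² / 363 = 0.1350
  dwarf white-flowered: (119 − 121)² / 121 = 0.0331
χ² = 0.0083 + 0.0110 + 0.1350 + 0.0331 = 0.1874 ≈ 0.187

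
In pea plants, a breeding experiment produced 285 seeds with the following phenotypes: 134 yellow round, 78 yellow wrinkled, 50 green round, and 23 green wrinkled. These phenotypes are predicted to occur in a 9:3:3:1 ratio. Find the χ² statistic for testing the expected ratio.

17.341

The 9:3:3:1 ratio has 16 parts, so with N = 285 the expected counts are:
  yellow round: 285 × 9/16 = 160.3125
  yellow wrinkled: 285 × 3/16 = 53.4375
  green round: 285 × 3/16 = 53.4375
  green wrinkled: 285 × 1/16 = 17.8125
χ² = Σ (O − E)² / E
  yellow round: (134 − 160.3125)² / 160.3125 = 4.3187
  yellow wrinkled: (78 − 53.4375)² / 53.4375 = 11.2901
  green round: (50 − 53.4375)² / 53.4375 = 0.2211
  green wrinkled: (23 − 17.8125)² / 17.8125 = 1.5107
χ² = 4.3187 + 11.2901 + 0.2211 + 1.5107 = 17.3406 ≈ 17.341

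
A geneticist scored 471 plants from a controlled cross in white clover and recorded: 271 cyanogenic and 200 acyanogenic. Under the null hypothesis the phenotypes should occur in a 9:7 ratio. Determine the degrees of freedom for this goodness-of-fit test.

1

A goodness-of-fit test with 2 phenotype classes has df = 2 − 1 = 1.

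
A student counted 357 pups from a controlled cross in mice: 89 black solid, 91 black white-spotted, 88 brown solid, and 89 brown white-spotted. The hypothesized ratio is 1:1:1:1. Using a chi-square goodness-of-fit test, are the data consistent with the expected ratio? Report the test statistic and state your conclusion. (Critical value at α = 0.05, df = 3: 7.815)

Total ratio parts = 4. Expected numbers out of 357:
  black solid: 357 × 1/4 = 89.25
  black white-spotted: 357 × 1/4 = 89.25
  brown solid: 357 × 1/4 = 89.25
  brown white-spotted: 357 × 1/4 = 89.25
χ² = Σ (O − E)² / E
  black solid: (89 − 89.25)² / 89.25 = 0.0007
  black white-spotted: (91 − 89.25)² / 89.25 = 0.0343
  brown solid: (88 − 89.25)² / 89.25 = 0.0175
  brown white-spotted: (89 − 89.25)² / 89.25 = 0.0007
χ² = 0.0007 + 0.0343 + 0.0175 + 0.0007 = 0.0532 ≈ 0.053
Degrees of freedom = 4 − 1 = 3; critical value at α = 0.05 is 7.815.
Since 0.053 < 7.815, we fail to reject the null hypothesis — the data are consistent with the 1:1:1:1 ratio.

0.053; consistent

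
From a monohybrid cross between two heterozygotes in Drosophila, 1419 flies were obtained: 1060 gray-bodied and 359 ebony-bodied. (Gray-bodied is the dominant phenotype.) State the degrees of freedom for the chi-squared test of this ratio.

For a monohybrid cross between heterozygotes with complete dominance, the expected phenotypic ratio is 3:1.
A goodness-of-fit test with 2 phenotype classes has df = 2 − 1 = 1.

1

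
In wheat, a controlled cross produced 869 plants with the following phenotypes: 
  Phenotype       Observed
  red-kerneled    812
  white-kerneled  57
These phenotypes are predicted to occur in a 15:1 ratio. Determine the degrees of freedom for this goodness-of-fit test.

1

A goodness-of-fit test with 2 phenotype classes has df = 2 − 1 = 1.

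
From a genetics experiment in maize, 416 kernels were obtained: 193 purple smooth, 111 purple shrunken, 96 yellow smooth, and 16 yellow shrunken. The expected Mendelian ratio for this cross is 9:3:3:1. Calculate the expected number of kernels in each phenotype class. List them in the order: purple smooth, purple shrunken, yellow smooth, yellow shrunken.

Total ratio parts = 16. Expected numbers out of 416:
  purple smooth: 416 × 9/16 = 234
  purple shrunken: 416 × 3/16 = 78
  yellow smooth: 416 × 3/16 = 78
  yellow shrunken: 416 × 1/16 = 26

234, 78, 78, 26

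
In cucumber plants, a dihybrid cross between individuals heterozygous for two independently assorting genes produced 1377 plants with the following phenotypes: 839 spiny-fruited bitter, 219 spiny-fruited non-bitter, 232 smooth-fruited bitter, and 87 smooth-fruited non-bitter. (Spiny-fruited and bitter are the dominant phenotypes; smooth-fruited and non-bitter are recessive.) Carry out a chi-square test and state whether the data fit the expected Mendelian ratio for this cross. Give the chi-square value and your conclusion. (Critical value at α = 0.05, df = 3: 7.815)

13.975; not consistent

A dihybrid F₂ with independent assortment and complete dominance at both loci gives a 9:3:3:1 phenotypic ratio.
Total ratio parts = 16. Expected numbers out of 1377:
  spiny-fruited bitter: 1377 × 9/16 = 774.5625
  spiny-fruited non-bitter: 1377 × 3/16 = 258.1875
  smooth-fruited bitter: 1377 × 3/16 = 258.1875
  smooth-fruited non-bitter: 1377 × 1/16 = 86.0625
χ² = Σ (O − E)² / E
  spiny-fruited bitter: (839 − 774.5625)² / 774.5625 = 5.3607
  spiny-fruited non-bitter: (219 − 258.1875)² / 258.1875 = 5.9478
  smooth-fruited bitter: (232 − 258.1875)² / 258.1875 = 2.6562
  smooth-fruited non-bitter: (87 − 86.0625)² / 86.0625 = 0.0102
χ² = 5.3607 + 5.9478 + 2.6562 + 0.0102 = 13.9749 ≈ 13.975
Degrees of freedom = 4 − 1 = 3; critical value at α = 0.05 is 7.815.
Since 13.975 > 7.815, we reject the null hypothesis — the data do not fit the 9:3:3:1 ratio.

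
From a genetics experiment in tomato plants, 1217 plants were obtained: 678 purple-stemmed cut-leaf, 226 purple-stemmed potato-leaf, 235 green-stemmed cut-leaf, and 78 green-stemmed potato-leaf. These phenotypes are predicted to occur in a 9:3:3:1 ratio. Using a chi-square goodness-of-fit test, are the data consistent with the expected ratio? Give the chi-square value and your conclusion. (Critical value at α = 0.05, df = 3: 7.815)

0.337; consistent

Total ratio parts = 16. Expected numbers out of 1217:
  purple-stemmed cut-leaf: 1217 × 9/16 = 684.5625
  purple-stemmed potato-leaf: 1217 × 3/16 = 228.1875
  green-stemmed cut-leaf: 1217 × 3/16 = 228.1875
  green-stemmed potato-leaf: 1217 × 1/16 = 76.0625
χ² = Σ (O − E)² / E
  purple-stemmed cut-leaf: (678 − 684.5625)² / 684.5625 = 0.0629
  purple-stemmed potato-leaf: (226 − 228.1875)² / 228.1875 = 0.0210
  green-stemmed cut-leaf: (235 − 228.1875)² / 228.1875 = 0.2034
  green-stemmed potato-leaf: (78 − 76.0625)² / 76.0625 = 0.0494
χ² = 0.0629 + 0.0210 + 0.2034 + 0.0494 = 0.3367 ≈ 0.337
Degrees of freedom = 4 − 1 = 3; critical value at α = 0.05 is 7.815.
Since 0.337 < 7.815, we fail to reject the null hypothesis — the data are consistent with the 9:3:3:1 ratio.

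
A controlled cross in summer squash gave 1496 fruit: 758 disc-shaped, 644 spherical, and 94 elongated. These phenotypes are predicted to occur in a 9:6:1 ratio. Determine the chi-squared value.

20.568

Total ratio parts = 16. Expected numbers out of 1496:
  disc-shaped: 1496 × 9/16 = 841.5
  spherical: 1496 × 6/16 = 561
  elongated: 1496 × 1/16 = 93.5
χ² = Σ (O − E)² / E
  disc-shaped: (758 − 841.5)² / 841.5 = 8.2855
  spherical: (644 − 561)² / 561 = 12.2799
  elongated: (94 − 93.5)² / 93.5 = 0.0027
χ² = 8.2855 + 12.2799 + 0.0027 = 20.5681 ≈ 20.568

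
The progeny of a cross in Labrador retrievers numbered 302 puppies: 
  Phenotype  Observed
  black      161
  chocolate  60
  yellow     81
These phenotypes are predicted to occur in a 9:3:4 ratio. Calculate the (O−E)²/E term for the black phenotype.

Under the 9:3:4 hypothesis (Σ ratio = 16, N = 302):
  black: 302 × 9/16 = 169.875
  chocolate: 302 × 3/16 = 56.625
  yellow: 302 × 4/16 = 75.5
Contribution of black: (161 − 169.875)² / 169.875 = 0.4637

0.464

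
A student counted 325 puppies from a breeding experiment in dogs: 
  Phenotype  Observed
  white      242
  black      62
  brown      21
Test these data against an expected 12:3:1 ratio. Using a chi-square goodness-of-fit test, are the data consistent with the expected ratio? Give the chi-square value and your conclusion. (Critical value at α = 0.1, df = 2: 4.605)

The 12:3:1 ratio has 16 parts, so with N = 325 the expected counts are:
  white: 325 × 12/16 = 243.75
  black: 325 × 3/16 = 60.9375
  brown: 325 × 1/16 = 20.3125
χ² = Σ (O − E)² / E
  white: (242 − 243.75)² / 243.75 = 0.0126
  black: (62 − 60.9375)² / 60.9375 = 0.0185
  brown: (21 − 20.3125)² / 20.3125 = 0.0233
χ² = 0.0126 + 0.0185 + 0.0233 = 0.0544 ≈ 0.054
Degrees of freedom = 3 − 1 = 2; critical value at α = 0.1 is 4.605.
Since 0.054 < 4.605, we fail to reject the null hypothesis — the data are consistent with the 12:3:1 ratio.

0.054; consistent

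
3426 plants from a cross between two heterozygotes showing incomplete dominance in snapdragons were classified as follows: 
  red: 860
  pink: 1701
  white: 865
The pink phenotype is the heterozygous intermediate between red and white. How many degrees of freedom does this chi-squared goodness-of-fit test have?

2

With incomplete dominance, a heterozygote × heterozygote cross gives a 1:2:1 phenotypic ratio.
A goodness-of-fit test with 3 phenotype classes has df = 3 − 1 = 2.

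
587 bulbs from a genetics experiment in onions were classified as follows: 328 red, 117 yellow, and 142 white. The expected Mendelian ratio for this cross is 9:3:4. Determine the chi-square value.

0.606

Expected counts for N = 587 under a 9:3:4 ratio (total parts = 16):
  red: 587 × 9/16 = 330.1875
  yellow: 587 × 3/16 = 110.0625
  white: 587 × 4/16 = 146.75
χ² = Σ (O − E)² / E
  red: (328 − 330.1875)² / 330.1875 = 0.0145
  yellow: (117 − 110.0625)² / 110.0625 = 0.4373
  white: (142 − 146.75)² / 146.75 = 0.1537
χ² = 0.0145 + 0.4373 + 0.1537 = 0.6055 ≈ 0.606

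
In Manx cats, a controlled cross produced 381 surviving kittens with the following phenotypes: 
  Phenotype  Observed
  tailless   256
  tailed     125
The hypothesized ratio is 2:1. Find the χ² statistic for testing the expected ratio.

0.047

Expected counts for N = 381 under a 2:1 ratio (total parts = 3):
  tailless: 381 × 2/3 = 254
  tailed: 381 × 1/3 = 127
χ² = Σ (O − E)² / E
  tailless: (256 − 254)² / 254 = 0.0157
  tailed: (125 − 127)² / 127 = 0.0315
χ² = 0.0157 + 0.0315 = 0.0472 ≈ 0.047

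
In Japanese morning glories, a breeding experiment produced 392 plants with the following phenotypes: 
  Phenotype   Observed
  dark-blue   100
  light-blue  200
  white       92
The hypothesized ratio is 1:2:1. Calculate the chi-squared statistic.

Under the 1:2:1 hypothesis (Σ ratio = 4, N = 392):
  dark-blue: 392 × 1/4 = 98
  light-blue: 392 × 2/4 = 196
  white: 392 × 1/4 = 98
χ² = Σ (O − E)² / E
  dark-blue: (100 − 98)² / 98 = 0.0408
  light-blue: (200 − 196)² / 196 = 0.0816
  white: (92 − 98)² / 98 = 0.3673
χ² = 0.0408 + 0.0816 + 0.3673 = 0.4897 ≈ 0.490

0.490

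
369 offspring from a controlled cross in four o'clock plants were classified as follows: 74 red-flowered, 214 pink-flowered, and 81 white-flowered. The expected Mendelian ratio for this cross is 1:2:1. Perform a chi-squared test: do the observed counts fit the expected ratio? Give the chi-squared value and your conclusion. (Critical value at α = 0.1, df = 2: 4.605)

The 1:2:1 ratio has 4 parts, so with N = 369 the expected counts are:
  red-flowered: 369 × 1/4 = 92.25
  pink-flowered: 369 × 2/4 = 184.5
  white-flowered: 369 × 1/4 = 92.25
χ² = Σ (O − E)² / E
  red-flowered: (74 − 92.25)² / 92.25 = 3.6104
  pink-flowered: (214 − 184.5)² / 184.5 = 4.7168
  white-flowered: (81 − 92.25)² / 92.25 = 1.3720
χ² = 3.6104 + 4.7168 + 1.3720 = 9.6992 ≈ 9.699
Degrees of freedom = 3 − 1 = 2; critical value at α = 0.1 is 4.605.
Since 9.699 > 4.605, we reject the null hypothesis — the data do not fit the 1:2:1 ratio.

9.699; not consistent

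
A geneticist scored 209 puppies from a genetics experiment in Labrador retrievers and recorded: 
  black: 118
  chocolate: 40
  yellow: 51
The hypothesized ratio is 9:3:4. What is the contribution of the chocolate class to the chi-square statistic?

Expected counts for N = 209 under a 9:3:4 ratio (total parts = 16):
  black: 209 × 9/16 = 117.5625
  chocolate: 209 × 3/16 = 39.1875
  yellow: 209 × 4/16 = 52.25
Contribution of chocolate: (40 − 39.1875)² / 39.1875 = 0.0168

0.017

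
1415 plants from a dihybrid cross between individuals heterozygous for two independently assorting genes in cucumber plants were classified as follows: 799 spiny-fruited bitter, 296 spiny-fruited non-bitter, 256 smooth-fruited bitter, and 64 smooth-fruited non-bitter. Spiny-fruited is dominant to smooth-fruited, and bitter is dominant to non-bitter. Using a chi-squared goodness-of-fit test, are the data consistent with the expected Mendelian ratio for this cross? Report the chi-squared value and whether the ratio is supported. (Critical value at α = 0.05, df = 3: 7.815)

10.641; not consistent

A dihybrid F₂ with independent assortment and complete dominance at both loci gives a 9:3:3:1 phenotypic ratio.
Total ratio parts = 16. Expected numbers out of 1415:
  spiny-fruited bitter: 1415 × 9/16 = 795.9375
  spiny-fruited non-bitter: 1415 × 3/16 = 265.3125
  smooth-fruited bitter: 1415 × 3/16 = 265.3125
  smooth-fruited non-bitter: 1415 × 1/16 = 88.4375
χ² = Σ (O − E)² / E
  spiny-fruited bitter: (799 − 795.9375)² / 795.9375 = 0.0118
  spiny-fruited non-bitter: (296 − 265.3125)² / 265.3125 = 3.5495
  smooth-fruited bitter: (256 − 265.3125)² / 265.3125 = 0.3269
  smooth-fruited non-bitter: (64 − 88.4375)² / 88.4375 = 6.7527
χ² = 0.0118 + 3.5495 + 0.3269 + 6.7527 = 10.6409 ≈ 10.641
Degrees of freedom = 4 − 1 = 3; critical value at α = 0.05 is 7.815.
Since 10.641 > 7.815, we reject the null hypothesis — the data do not fit the 9:3:3:1 ratio.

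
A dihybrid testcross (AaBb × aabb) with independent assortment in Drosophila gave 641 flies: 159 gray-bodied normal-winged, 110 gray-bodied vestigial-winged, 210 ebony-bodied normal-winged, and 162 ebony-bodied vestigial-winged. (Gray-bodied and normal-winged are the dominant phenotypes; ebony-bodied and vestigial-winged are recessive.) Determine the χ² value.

31.231

A dihybrid testcross with independent assortment gives a 1:1:1:1 ratio.
Total ratio parts = 4. Expected numbers out of 641:
  gray-bodied normal-winged: 641 × 1/4 = 160.25
  gray-bodied vestigial-winged: 641 × 1/4 = 160.25
  ebony-bodied normal-winged: 641 × 1/4 = 160.25
  ebony-bodied vestigial-winged: 641 × 1/4 = 160.25
χ² = Σ (O − E)² / E
  gray-bodied normal-winged: (159 − 160.25)² / 160.25 = 0.0098
  gray-bodied vestigial-winged: (110 − 160.25)² / 160.25 = 15.7570
  ebony-bodied normal-winged: (210 − 160.25)² / 160.25 = 15.4450
  ebony-bodied vestigial-winged: (162 − 160.25)² / 160.25 = 0.0191
χ² = 0.0098 + 15.7570 + 15.4450 + 0.0191 = 31.2309 ≈ 31.231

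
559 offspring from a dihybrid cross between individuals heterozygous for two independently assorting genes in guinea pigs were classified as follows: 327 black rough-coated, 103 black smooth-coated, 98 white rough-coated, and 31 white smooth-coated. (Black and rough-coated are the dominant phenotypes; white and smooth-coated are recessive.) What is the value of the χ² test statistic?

1.420

A dihybrid F₂ with independent assortment and complete dominance at both loci gives a 9:3:3:1 phenotypic ratio.
Under the 9:3:3:1 hypothesis (Σ ratio = 16, N = 559):
  black rough-coated: 559 × 9/16 = 314.4375
  black smooth-coated: 559 × 3/16 = 104.8125
  white rough-coated: 559 × 3/16 = 104.8125
  white smooth-coated: 559 × 1/16 = 34.9375
χ² = Σ (O − E)² / E
  black rough-coated: (327 − 314.4375)² / 314.4375 = 0.5019
  black smooth-coated: (103 − 104.8125)² / 104.8125 = 0.0313
  white rough-coated: (98 − 104.8125)² / 104.8125 = 0.4428
  white smooth-coated: (31 − 34.9375)² / 34.9375 = 0.4438
χ² = 0.5019 + 0.0313 + 0.4428 + 0.4438 = 1.4198 ≈ 1.420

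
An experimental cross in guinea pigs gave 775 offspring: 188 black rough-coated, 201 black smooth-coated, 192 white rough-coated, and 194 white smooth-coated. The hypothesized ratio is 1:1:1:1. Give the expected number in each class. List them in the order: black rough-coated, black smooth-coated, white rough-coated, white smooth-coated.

193.75, 193.75, 193.75, 193.75

The 1:1:1:1 ratio has 4 parts, so with N = 775 the expected counts are:
  black rough-coated: 775 × 1/4 = 193.75
  black smooth-coated: 775 × 1/4 = 193.75
  white rough-coated: 775 × 1/4 = 193.75
  white smooth-coated: 775 × 1/4 = 193.75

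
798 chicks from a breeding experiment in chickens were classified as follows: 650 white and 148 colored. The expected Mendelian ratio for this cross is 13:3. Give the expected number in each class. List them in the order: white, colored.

648.375, 149.625

Total ratio parts = 16. Expected numbers out of 798:
  white: 798 × 13/16 = 648.375
  colored: 798 × 3/16 = 149.625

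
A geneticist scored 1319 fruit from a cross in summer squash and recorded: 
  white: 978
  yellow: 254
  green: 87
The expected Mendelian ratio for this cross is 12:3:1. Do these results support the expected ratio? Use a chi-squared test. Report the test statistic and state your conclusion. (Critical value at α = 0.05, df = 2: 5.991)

0.561; consistent

Expected counts for N = 1319 under a 12:3:1 ratio (total parts = 16):
  white: 1319 × 12/16 = 989.25
  yellow: 1319 × 3/16 = 247.3125
  green: 1319 × 1/16 = 82.4375
χ² = Σ (O − E)² / E
  white: (978 − 989.25)² / 989.25 = 0.1279
  yellow: (254 − 247.3125)² / 247.3125 = 0.1808
  green: (87 − 82.4375)² / 82.4375 = 0.2525
χ² = 0.1279 + 0.1808 + 0.2525 = 0.5612 ≈ 0.561
Degrees of freedom = 3 − 1 = 2; critical value at α = 0.05 is 5.991.
Since 0.561 < 5.991, we fail to reject the null hypothesis — the data are consistent with the 12:3:1 ratio.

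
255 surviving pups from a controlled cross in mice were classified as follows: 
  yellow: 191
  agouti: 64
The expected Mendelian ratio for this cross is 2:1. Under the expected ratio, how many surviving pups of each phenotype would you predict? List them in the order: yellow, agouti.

The 2:1 ratio has 3 parts, so with N = 255 the expected counts are:
  yellow: 255 × 2/3 = 170
  agouti: 255 × 1/3 = 85

170, 85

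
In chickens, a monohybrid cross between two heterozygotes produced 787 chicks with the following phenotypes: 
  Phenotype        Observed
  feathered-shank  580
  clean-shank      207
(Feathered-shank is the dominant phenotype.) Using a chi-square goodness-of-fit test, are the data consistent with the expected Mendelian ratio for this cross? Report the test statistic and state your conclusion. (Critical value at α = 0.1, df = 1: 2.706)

For a monohybrid cross between heterozygotes with complete dominance, the expected phenotypic ratio is 3:1.
The 3:1 ratio has 4 parts, so with N = 787 the expected counts are:
  feathered-shank: 787 × 3/4 = 590.25
  clean-shank: 787 × 1/4 = 196.75
χ² = Σ (O − E)² / E
  feathered-shank: (580 − 590.25)² / 590.25 = 0.1780
  clean-shank: (207 − 196.75)² / 196.75 = 0.5340
χ² = 0.1780 + 0.5340 = 0.712
Degrees of freedom = 2 − 1 = 1; critical value at α = 0.1 is 2.706.
Since 0.712 < 2.706, we fail to reject the null hypothesis — the data are consistent with the 3:1 ratio.

0.712; consistent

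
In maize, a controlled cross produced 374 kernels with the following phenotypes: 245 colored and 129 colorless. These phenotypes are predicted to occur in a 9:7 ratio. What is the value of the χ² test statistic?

Total ratio parts = 16. Expected numbers out of 374:
  colored: 374 × 9/16 = 210.375
  colorless: 374 × 7/16 = 163.625
χ² = Σ (O − E)² / E
  colored: (245 − 210.375)² / 210.375 = 5.6988
  colorless: (129 − 163.625)² / 163.625 = 7.3271
χ² = 5.6988 + 7.3271 = 13.0259 ≈ 13.026

13.026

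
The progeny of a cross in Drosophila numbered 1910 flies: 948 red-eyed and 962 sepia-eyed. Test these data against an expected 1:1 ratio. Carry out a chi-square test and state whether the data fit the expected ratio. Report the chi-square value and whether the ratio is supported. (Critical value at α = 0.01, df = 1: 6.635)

Under the 1:1 hypothesis (Σ ratio = 2, N = 1910):
  red-eyed: 1910 × 1/2 = 955
  sepia-eyed: 1910 × 1/2 = 955
χ² = Σ (O − E)² / E
  red-eyed: (948 − 955)² / 955 = 0.0513
  sepia-eyed: (962 − 955)² / 955 = 0.0513
χ² = 0.0513 + 0.0513 = 0.1026 ≈ 0.103
Degrees of freedom = 2 − 1 = 1; critical value at α = 0.01 is 6.635.
Since 0.103 < 6.635, we fail to reject the null hypothesis — the data are consistent with the 1:1 ratio.

0.103; consistent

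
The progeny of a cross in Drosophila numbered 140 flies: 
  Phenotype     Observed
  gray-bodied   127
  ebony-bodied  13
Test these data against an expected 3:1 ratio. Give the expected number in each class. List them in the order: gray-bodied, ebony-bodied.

Under the 3:1 hypothesis (Σ ratio = 4, N = 140):
  gray-bodied: 140 × 3/4 = 105
  ebony-bodied: 140 × 1/4 = 35

105, 35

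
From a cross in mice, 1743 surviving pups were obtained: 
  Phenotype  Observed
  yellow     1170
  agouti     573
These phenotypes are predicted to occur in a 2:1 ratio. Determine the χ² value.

0.165

The 2:1 ratio has 3 parts, so with N = 1743 the expected counts are:
  yellow: 1743 × 2/3 = 1162
  agouti: 1743 × 1/3 = 581
χ² = Σ (O − E)² / E
  yellow: (1170 − 1162)² / 1162 = 0.0551
  agouti: (573 − 581)² / 581 = 0.1102
χ² = 0.0551 + 0.1102 = 0.1653 ≈ 0.165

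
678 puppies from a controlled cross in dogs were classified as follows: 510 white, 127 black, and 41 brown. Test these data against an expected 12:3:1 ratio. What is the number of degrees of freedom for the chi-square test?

A goodness-of-fit test with 3 phenotype classes has df = 3 − 1 = 2.

2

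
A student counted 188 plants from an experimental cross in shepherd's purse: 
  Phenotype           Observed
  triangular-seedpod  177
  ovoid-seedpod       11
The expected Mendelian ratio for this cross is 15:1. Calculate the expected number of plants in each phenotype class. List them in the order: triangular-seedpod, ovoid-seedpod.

176.25, 11.75

Total ratio parts = 16. Expected numbers out of 188:
  triangular-seedpod: 188 × 15/16 = 176.25
  ovoid-seedpod: 188 × 1/16 = 11.75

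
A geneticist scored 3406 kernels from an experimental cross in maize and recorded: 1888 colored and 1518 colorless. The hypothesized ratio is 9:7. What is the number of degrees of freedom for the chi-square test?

A goodness-of-fit test with 2 phenotype classes has df = 2 − 1 = 1.

1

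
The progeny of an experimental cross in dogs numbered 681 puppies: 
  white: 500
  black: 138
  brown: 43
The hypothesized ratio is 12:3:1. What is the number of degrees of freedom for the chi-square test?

2

A goodness-of-fit test with 3 phenotype classes has df = 3 − 1 = 2.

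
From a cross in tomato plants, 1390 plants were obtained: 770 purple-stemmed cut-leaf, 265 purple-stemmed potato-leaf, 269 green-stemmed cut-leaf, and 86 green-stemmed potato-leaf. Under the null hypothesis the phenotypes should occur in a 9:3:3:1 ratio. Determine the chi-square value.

0.532

The 9:3:3:1 ratio has 16 parts, so with N = 1390 the expected counts are:
  purple-stemmed cut-leaf: 1390 × 9/16 = 781.875
  purple-stemmed potato-leaf: 1390 × 3/16 = 260.625
  green-stemmed cut-leaf: 1390 × 3/16 = 260.625
  green-stemmed potato-leaf: 1390 × 1/16 = 86.875
χ² = Σ (O − E)² / E
  purple-stemmed cut-leaf: (770 − 781.875)² / 781.875 = 0.1804
  purple-stemmed potato-leaf: (265 − 260.625)² / 260.625 = 0.0734
  green-stemmed cut-leaf: (269 − 260.625)² / 260.625 = 0.2691
  green-stemmed potato-leaf: (86 − 86.875)² / 86.875 = 0.0088
χ² = 0.1804 + 0.0734 + 0.2691 + 0.0088 = 0.5317 ≈ 0.532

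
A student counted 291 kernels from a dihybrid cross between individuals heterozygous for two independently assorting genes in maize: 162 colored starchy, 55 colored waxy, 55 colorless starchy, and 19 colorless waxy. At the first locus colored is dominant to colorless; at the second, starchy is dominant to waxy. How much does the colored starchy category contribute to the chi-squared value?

A dihybrid F₂ with independent assortment and complete dominance at both loci gives a 9:3:3:1 phenotypic ratio.
The 9:3:3:1 ratio has 16 parts, so with N = 291 the expected counts are:
  colored starchy: 291 × 9/16 = 163.6875
  colored waxy: 291 × 3/16 = 54.5625
  colorless starchy: 291 × 3/16 = 54.5625
  colorless waxy: 291 × 1/16 = 18.1875
Contribution of colored starchy: (162 − 163.6875)² / 163.6875 = 0.0174

0.017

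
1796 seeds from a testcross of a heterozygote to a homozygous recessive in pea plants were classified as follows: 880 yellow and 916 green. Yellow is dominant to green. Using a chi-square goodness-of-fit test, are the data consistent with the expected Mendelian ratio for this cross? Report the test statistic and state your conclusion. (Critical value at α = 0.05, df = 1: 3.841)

A testcross of a heterozygote (Aa × aa) gives a 1:1 phenotypic ratio.
The 1:1 ratio has 2 parts, so with N = 1796 the expected counts are:
  yellow: 1796 × 1/2 = 898
  green: 1796 × 1/2 = 898
χ² = Σ (O − E)² / E
  yellow: (880 − 898)² / 898 = 0.3608
  green: (916 − 898)² / 898 = 0.3608
χ² = 0.3608 + 0.3608 = 0.7216 ≈ 0.722
Degrees of freedom = 2 − 1 = 1; critical value at α = 0.05 is 3.841.
Since 0.722 < 3.841, we fail to reject the null hypothesis — the data are consistent with the 1:1 ratio.

0.722; consistent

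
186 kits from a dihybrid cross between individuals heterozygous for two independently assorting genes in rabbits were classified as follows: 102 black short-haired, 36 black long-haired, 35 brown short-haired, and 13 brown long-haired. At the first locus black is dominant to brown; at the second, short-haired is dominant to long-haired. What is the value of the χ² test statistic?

A dihybrid F₂ with independent assortment and complete dominance at both loci gives a 9:3:3:1 phenotypic ratio.
The 9:3:3:1 ratio has 16 parts, so with N = 186 the expected counts are:
  black short-haired: 186 × 9/16 = 104.625
  black long-haired: 186 × 3/16 = 34.875
  brown short-haired: 186 × 3/16 = 34.875
  brown long-haired: 186 × 1/16 = 11.625
χ² = Σ (O − E)² / E
  black short-haired: (102 − 104.625)² / 104.625 = 0.0659
  black long-haired: (36 − 34.875)² / 34.875 = 0.0363
  brown short-haired: (35 − 34.875)² / 34.875 = 0.0004
  brown long-haired: (13 − 11.625)² / 11.625 = 0.1626
χ² = 0.0659 + 0.0363 + 0.0004 + 0.1626 = 0.2652 ≈ 0.265

0.265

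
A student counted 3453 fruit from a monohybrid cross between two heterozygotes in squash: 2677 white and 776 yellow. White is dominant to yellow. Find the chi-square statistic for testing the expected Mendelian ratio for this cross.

For a monohybrid cross between heterozygotes with complete dominance, the expected phenotypic ratio is 3:1.
Under the 3:1 hypothesis (Σ ratio = 4, N = 3453):
  white: 3453 × 3/4 = 2589.75
  yellow: 3453 × 1/4 = 863.25
χ² = Σ (O − E)² / E
  white: (2677 − 2589.75)² / 2589.75 = 2.9395
  yellow: (776 − 863.25)² / 863.25 = 8.8185
χ² = 2.9395 + 8.8185 = 11.758

11.758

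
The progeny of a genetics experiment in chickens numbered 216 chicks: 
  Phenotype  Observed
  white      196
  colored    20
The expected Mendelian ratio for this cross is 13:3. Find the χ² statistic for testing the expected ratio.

12.771

The 13:3 ratio has 16 parts, so with N = 216 the expected counts are:
  white: 216 × 13/16 = 175.5
  colored: 216 × 3/16 = 40.5
χ² = Σ (O − E)² / E
  white: (196 − 175.5)² / 175.5 = 2.3946
  colored: (20 − 40.5)² / 40.5 = 10.3765
χ² = 2.3946 + 10.3765 = 12.7711 ≈ 12.771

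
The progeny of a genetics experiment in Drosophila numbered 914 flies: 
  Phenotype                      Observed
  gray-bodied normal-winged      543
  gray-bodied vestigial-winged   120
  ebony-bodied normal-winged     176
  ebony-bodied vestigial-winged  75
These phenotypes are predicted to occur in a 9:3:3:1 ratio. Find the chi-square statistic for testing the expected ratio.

22.741

Expected counts for N = 914 under a 9:3:3:1 ratio (total parts = 16):
  gray-bodied normal-winged: 914 × 9/16 = 514.125
  gray-bodied vestigial-winged: 914 × 3/16 = 171.375
  ebony-bodied normal-winged: 914 × 3/16 = 171.375
  ebony-bodied vestigial-winged: 914 × 1/16 = 57.125
χ² = Σ (O − E)² / E
  gray-bodied normal-winged: (543 − 514.125)² / 514.125 = 1.6217
  gray-bodied vestigial-winged: (120 − 171.375)² / 171.375 = 15.4013
  ebony-bodied normal-winged: (176 − 171.375)² / 171.375 = 0.1248
  ebony-bodied vestigial-winged: (75 − 57.125)² / 57.125 = 5.5933
χ² = 1.6217 + 15.4013 + 0.1248 + 5.5933 = 22.7411 ≈ 22.741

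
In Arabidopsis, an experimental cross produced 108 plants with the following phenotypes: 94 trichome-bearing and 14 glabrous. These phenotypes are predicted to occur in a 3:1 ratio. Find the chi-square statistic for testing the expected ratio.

Total ratio parts = 4. Expected numbers out of 108:
  trichome-bearing: 108 × 3/4 = 81
  glabrous: 108 × 1/4 = 27
χ² = Σ (O − E)² / E
  trichome-bearing: (94 − 81)² / 81 = 2.0864
  glabrous: (14 − 27)² / 27 = 6.2593
χ² = 2.0864 + 6.2593 = 8.3457 ≈ 8.346

8.346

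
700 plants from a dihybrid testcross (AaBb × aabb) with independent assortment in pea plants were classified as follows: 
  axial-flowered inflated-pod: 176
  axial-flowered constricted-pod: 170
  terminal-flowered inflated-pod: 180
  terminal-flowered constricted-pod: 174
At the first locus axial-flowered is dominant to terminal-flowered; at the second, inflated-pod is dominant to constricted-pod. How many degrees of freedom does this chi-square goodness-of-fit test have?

A dihybrid testcross with independent assortment gives a 1:1:1:1 ratio.
A goodness-of-fit test with 4 phenotype classes has df = 4 − 1 = 3.

3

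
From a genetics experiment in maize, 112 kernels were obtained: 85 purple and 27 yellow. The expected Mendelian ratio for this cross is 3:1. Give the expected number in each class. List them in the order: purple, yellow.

Under the 3:1 hypothesis (Σ ratio = 4, N = 112):
  purple: 112 × 3/4 = 84
  yellow: 112 × 1/4 = 28

84, 28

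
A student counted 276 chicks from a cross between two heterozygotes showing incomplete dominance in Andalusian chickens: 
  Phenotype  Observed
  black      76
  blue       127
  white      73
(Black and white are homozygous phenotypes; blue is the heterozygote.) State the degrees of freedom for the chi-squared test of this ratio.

With incomplete dominance, a heterozygote × heterozygote cross gives a 1:2:1 phenotypic ratio.
A goodness-of-fit test with 3 phenotype classes has df = 3 − 1 = 2.

2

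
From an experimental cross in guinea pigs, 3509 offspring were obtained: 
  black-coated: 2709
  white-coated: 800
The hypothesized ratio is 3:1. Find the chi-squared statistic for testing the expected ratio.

Expected counts for N = 3509 under a 3:1 ratio (total parts = 4):
  black-coated: 3509 × 3/4 = 2631.75
  white-coated: 3509 × 1/4 = 877.25
χ² = Σ (O − E)² / E
  black-coated: (2709 − 2631.75)² / 2631.75 = 2.2675
  white-coated: (800 − 877.25)² / 877.25 = 6.8026
χ² = 2.2675 + 6.8026 = 9.0701 ≈ 9.070

9.070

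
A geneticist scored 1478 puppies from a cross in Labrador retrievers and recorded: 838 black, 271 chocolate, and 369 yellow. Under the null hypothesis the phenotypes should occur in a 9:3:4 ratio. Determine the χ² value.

Total ratio parts = 16. Expected numbers out of 1478:
  black: 1478 × 9/16 = 831.375
  chocolate: 1478 × 3/16 = 277.125
  yellow: 1478 × 4/16 = 369.5
χ² = Σ (O − E)² / E
  black: (838 − 831.375)² / 831.375 = 0.0528
  chocolate: (271 − 277.125)² / 277.125 = 0.1354
  yellow: (369 − 369.5)² / 369.5 = 0.0007
χ² = 0.0528 + 0.1354 + 0.0007 = 0.1889 ≈ 0.189

0.189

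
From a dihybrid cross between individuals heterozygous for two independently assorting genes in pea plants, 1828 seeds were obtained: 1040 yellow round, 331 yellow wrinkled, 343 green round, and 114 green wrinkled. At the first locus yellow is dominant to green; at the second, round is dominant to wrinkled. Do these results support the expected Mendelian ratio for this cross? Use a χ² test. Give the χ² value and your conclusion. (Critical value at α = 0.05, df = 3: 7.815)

0.538; consistent

A dihybrid F₂ with independent assortment and complete dominance at both loci gives a 9:3:3:1 phenotypic ratio.
The 9:3:3:1 ratio has 16 parts, so with N = 1828 the expected counts are:
  yellow round: 1828 × 9/16 = 1028.25
  yellow wrinkled: 1828 × 3/16 = 342.75
  green round: 1828 × 3/16 = 342.75
  green wrinkled: 1828 × 1/16 = 114.25
χ² = Σ (O − E)² / E
  yellow round: (1040 − 1028.25)² / 1028.25 = 0.1343
  yellow wrinkled: (331 − 342.75)² / 342.75 = 0.4028
  green round: (343 − 342.75)² / 342.75 = 0.0002
  green wrinkled: (114 − 114.25)² / 114.25 = 0.0005
χ² = 0.1343 + 0.4028 + 0.0002 + 0.0005 = 0.5378 ≈ 0.538
Degrees of freedom = 4 − 1 = 3; critical value at α = 0.05 is 7.815.
Since 0.538 < 7.815, we fail to reject the null hypothesis — the data are consistent with the 9:3:3:1 ratio.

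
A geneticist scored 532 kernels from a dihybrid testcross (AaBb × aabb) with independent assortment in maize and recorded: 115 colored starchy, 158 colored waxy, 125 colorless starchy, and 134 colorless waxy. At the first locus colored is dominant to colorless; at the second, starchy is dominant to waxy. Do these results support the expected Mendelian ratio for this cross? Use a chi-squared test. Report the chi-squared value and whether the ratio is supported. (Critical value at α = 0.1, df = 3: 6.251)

A dihybrid testcross with independent assortment gives a 1:1:1:1 ratio.
The 1:1:1:1 ratio has 4 parts, so with N = 532 the expected counts are:
  colored starchy: 532 × 1/4 = 133
  colored waxy: 532 × 1/4 = 133
  colorless starchy: 532 × 1/4 = 133
  colorless waxy: 532 × 1/4 = 133
χ² = Σ (O − E)² / E
  colored starchy: (115 − 133)² / 133 = 2.4361
  colored waxy: (158 − 133)² / 133 = 4.6992
  colorless starchy: (125 − 133)² / 133 = 0.4812
  colorless waxy: (134 − 133)² / 133 = 0.0075
χ² = 2.4361 + 4.6992 + 0.4812 + 0.0075 = 7.624
Degrees of freedom = 4 − 1 = 3; critical value at α = 0.1 is 6.251.
Since 7.624 > 6.251, we reject the null hypothesis — the data do not fit the 1:1:1:1 ratio.

7.624; not consistent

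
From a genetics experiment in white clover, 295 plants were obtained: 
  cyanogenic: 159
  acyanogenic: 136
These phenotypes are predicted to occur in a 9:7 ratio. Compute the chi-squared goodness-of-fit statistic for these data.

0.663

Under the 9:7 hypothesis (Σ ratio = 16, N = 295):
  cyanogenic: 295 × 9/16 = 165.9375
  acyanogenic: 295 × 7/16 = 129.0625
χ² = Σ (O − E)² / E
  cyanogenic: (159 − 165.9375)² / 165.9375 = 0.2900
  acyanogenic: (136 − 129.0625)² / 129.0625 = 0.3729
χ² = 0.2900 + 0.3729 = 0.6629 ≈ 0.663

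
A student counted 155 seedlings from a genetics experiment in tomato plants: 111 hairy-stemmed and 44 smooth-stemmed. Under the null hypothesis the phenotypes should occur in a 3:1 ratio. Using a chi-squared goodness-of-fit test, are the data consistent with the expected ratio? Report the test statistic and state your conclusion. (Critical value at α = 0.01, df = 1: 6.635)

The 3:1 ratio has 4 parts, so with N = 155 the expected counts are:
  hairy-stemmed: 155 × 3/4 = 116.25
  smooth-stemmed: 155 × 1/4 = 38.75
χ² = Σ (O − E)² / E
  hairy-stemmed: (111 − 116.25)² / 116.25 = 0.2371
  smooth-stemmed: (44 − 38.75)² / 38.75 = 0.7113
χ² = 0.2371 + 0.7113 = 0.9484 ≈ 0.948
Degrees of freedom = 2 − 1 = 1; critical value at α = 0.01 is 6.635.
Since 0.948 < 6.635, we fail to reject the null hypothesis — the data are consistent with the 3:1 ratio.

0.948; consistent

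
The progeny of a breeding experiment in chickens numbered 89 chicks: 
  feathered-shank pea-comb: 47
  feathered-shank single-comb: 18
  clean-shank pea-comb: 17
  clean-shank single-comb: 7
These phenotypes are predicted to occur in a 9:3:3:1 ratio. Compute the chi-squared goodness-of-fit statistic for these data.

Expected counts for N = 89 under a 9:3:3:1 ratio (total parts = 16):
  feathered-shank pea-comb: 89 × 9/16 = 50.0625
  feathered-shank single-comb: 89 × 3/16 = 16.6875
  clean-shank pea-comb: 89 × 3/16 = 16.6875
  clean-shank single-comb: 89 × 1/16 = 5.5625
χ² = Σ (O − E)² / E
  feathered-shank pea-comb: (47 − 50.0625)² / 50.0625 = 0.1873
  feathered-shank single-comb: (18 − 16.6875)² / 16.6875 = 0.1032
  clean-shank pea-comb: (17 − 16.6875)² / 16.6875 = 0.0059
  clean-shank single-comb: (7 − 5.5625)² / 5.5625 = 0.3715
χ² = 0.1873 + 0.1032 + 0.0059 + 0.3715 = 0.6679 ≈ 0.668

0.668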